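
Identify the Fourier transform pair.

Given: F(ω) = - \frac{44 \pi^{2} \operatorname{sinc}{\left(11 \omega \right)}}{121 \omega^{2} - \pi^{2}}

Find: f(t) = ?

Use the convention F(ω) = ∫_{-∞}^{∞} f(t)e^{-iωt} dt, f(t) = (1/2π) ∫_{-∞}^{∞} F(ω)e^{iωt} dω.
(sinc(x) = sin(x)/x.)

f(t) = 4 \left(\begin{cases} \frac{\cos{\left(\frac{\pi t}{11} \right)}}{2} + \frac{1}{2} & \text{for}\: \left|{t}\right| < 11 \\0 & \text{otherwise} \end{cases}\right)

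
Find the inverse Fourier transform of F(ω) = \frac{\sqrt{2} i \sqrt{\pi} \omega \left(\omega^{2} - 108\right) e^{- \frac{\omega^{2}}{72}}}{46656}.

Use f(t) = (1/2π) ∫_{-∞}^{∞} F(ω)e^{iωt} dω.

f(t) = 6 t^{3} e^{- 18 t^{2}}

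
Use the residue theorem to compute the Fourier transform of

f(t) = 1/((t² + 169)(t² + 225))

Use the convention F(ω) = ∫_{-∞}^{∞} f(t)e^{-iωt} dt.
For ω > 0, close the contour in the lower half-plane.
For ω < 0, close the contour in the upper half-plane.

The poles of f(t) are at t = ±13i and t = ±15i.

Let g(z) = f(z)e^{-iωz}; for large |z| the factor e^{-iωz} decays in the lower half-plane when ω > 0 and in the upper half-plane when ω < 0.

Case ω > 0 (lower half-plane, clockwise contour ⇒ F(ω) = -2πi·ΣRes):
  Res_{z = - 13 i} g(z) = \frac{i e^{- 13 \omega}}{1456}
  Res_{z = - 15 i} g(z) = - \frac{i e^{- 15 \omega}}{1680}
  F(ω) = -2πi·ΣRes = \frac{\pi \left(15 e^{2 \omega} - 13\right) e^{- 15 \omega}}{10920}

Case ω < 0 (upper half-plane, counterclockwise contour ⇒ F(ω) = +2πi·ΣRes):
  Res_{z = 13 i} g(z) = - \frac{i e^{13 \omega}}{1456}
  Res_{z = 15 i} g(z) = \frac{i e^{15 \omega}}{1680}
  F(ω) = 2πi·ΣRes = \frac{\pi \left(15 - 13 e^{2 \omega}\right) e^{13 \omega}}{10920}

Both cases combine into a single formula in |ω|:

F(ω) = \frac{\pi \left(15 e^{2 \left|{\omega}\right|} - 13\right) e^{- 15 \left|{\omega}\right|}}{10920}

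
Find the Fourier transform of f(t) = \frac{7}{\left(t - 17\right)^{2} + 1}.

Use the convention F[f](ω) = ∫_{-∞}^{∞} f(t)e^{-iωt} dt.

F(ω) = 7 \pi e^{- 17 i \omega - \left|{\omega}\right|}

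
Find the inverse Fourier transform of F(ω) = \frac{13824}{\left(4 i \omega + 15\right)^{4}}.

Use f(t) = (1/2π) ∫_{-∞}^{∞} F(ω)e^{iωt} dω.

f(t) = 9 t^{3} e^{- \frac{15 t}{4}} u\left(t\right)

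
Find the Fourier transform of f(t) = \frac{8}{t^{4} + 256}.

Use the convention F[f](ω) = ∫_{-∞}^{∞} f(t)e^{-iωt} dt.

F(ω) = \frac{\pi e^{- 2 \sqrt{2} \left|{\omega}\right|} \sin{\left(2 \sqrt{2} \left|{\omega}\right| + \frac{\pi}{4} \right)}}{8}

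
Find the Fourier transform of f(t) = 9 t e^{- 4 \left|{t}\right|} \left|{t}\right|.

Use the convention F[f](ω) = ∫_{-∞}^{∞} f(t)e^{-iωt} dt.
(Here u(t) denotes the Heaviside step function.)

F(ω) = \frac{36 i \omega \left(\omega^{2} - 48\right)}{\left(\omega^{2} + 16\right)^{3}}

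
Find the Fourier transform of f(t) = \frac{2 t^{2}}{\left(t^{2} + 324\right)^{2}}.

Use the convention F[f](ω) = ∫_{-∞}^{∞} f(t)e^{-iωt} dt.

F(ω) = \frac{\pi \left(1 - 18 \left|{\omega}\right|\right) e^{- 18 \left|{\omega}\right|}}{18}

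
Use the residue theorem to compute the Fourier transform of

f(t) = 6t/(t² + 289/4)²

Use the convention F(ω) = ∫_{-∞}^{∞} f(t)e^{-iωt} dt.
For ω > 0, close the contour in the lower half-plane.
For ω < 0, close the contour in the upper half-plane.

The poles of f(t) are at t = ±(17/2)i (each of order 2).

Let g(z) = f(z)e^{-iωz}; for large |z| the factor e^{-iωz} decays in the lower half-plane when ω > 0 and in the upper half-plane when ω < 0.

Case ω > 0 (lower half-plane, clockwise contour ⇒ F(ω) = -2πi·ΣRes):
  Res_{z = - \frac{17 i}{2}} g(z) = \frac{3 \omega e^{- \frac{17 \omega}{2}}}{17} (pole of order 2)
  F(ω) = -2πi·ΣRes = - \frac{6 i \pi \omega e^{- \frac{17 \omega}{2}}}{17}

Case ω < 0 (upper half-plane, counterclockwise contour ⇒ F(ω) = +2πi·ΣRes):
  Res_{z = \frac{17 i}{2}} g(z) = - \frac{3 \omega e^{\frac{17 \omega}{2}}}{17} (pole of order 2)
  F(ω) = 2πi·ΣRes = - \frac{6 i \pi \omega e^{\frac{17 \omega}{2}}}{17}

Both cases combine into a single formula in |ω|:

F(ω) = - \frac{6 i \pi \omega e^{- \frac{17 \left|{\omega}\right|}{2}}}{17}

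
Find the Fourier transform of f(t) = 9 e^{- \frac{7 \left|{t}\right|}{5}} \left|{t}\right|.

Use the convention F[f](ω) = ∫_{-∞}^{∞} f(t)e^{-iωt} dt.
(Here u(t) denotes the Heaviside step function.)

F(ω) = \frac{450 \left(49 - 25 \omega^{2}\right)}{\left(25 \omega^{2} + 49\right)^{2}}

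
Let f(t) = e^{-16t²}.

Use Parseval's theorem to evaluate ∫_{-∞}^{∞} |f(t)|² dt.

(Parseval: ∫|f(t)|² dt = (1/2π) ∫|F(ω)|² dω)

∫|f(t)|² dt = \frac{\sqrt{2} \sqrt{\pi}}{8}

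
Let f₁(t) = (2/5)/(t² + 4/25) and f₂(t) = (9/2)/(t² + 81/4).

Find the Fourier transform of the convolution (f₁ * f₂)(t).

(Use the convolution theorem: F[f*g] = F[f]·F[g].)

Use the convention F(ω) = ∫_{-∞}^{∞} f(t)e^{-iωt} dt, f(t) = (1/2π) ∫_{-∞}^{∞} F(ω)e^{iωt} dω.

F[f₁*f₂](ω) = \pi^{2} e^{- \frac{49 \left|{\omega}\right|}{10}}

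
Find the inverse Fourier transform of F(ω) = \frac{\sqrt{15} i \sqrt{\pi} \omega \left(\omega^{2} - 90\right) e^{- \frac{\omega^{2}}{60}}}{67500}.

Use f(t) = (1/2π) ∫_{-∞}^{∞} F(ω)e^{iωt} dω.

f(t) = 6 t^{3} e^{- 15 t^{2}}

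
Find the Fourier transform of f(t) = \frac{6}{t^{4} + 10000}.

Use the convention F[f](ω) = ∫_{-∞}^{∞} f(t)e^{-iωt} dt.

F(ω) = \frac{3 \pi e^{- 5 \sqrt{2} \left|{\omega}\right|} \sin{\left(5 \sqrt{2} \left|{\omega}\right| + \frac{\pi}{4} \right)}}{500}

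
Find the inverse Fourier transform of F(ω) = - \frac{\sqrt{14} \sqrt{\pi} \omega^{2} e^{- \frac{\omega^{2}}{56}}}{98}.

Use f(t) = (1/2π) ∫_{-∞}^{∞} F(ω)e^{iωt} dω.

f(t) = 2 \left(56 t^{2} - 2\right) e^{- 14 t^{2}}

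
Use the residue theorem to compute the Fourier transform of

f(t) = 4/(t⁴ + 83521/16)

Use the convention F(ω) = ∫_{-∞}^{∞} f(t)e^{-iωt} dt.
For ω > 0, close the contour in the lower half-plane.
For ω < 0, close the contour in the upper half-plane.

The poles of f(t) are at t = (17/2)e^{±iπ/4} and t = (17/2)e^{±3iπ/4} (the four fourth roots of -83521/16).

Let g(z) = f(z)e^{-iωz}; for large |z| the factor e^{-iωz} decays in the lower half-plane when ω > 0 and in the upper half-plane when ω < 0.

Case ω > 0 (lower half-plane, clockwise contour ⇒ F(ω) = -2πi·ΣRes):
  Res_{z = - \frac{17 \sqrt{2}}{4} - \frac{17 \sqrt{2} i}{4}} g(z) = \frac{4 \sqrt{2} \left(1 + i\right) e^{\frac{17 \sqrt{2} \omega \left(-1 + i\right)}{4}}}{4913}
  Res_{z = \frac{17 \sqrt{2}}{4} - \frac{17 \sqrt{2} i}{4}} g(z) = \frac{4 \sqrt{2} \left(-1 + i\right) e^{- \frac{17 \sqrt{2} \omega \left(1 + i\right)}{4}}}{4913}
  F(ω) = -2πi·ΣRes = \frac{8 \sqrt{2} \pi \left(\left(1 - i\right) e^{\frac{17 \sqrt{2} i \omega}{2}} + 1 + i\right) e^{- \frac{17 \sqrt{2} \omega \left(1 + i\right)}{4}}}{4913} = \frac{32 \pi e^{- \frac{17 \sqrt{2} \omega}{4}} \sin{\left(\frac{17 \sqrt{2} \omega}{4} + \frac{\pi}{4} \right)}}{4913}

Case ω < 0 (upper half-plane, counterclockwise contour ⇒ F(ω) = +2πi·ΣRes):
  Res_{z = \frac{17 \sqrt{2}}{4} + \frac{17 \sqrt{2} i}{4}} g(z) = - \frac{4 \sqrt{2} \left(1 + i\right) e^{\frac{17 \sqrt{2} \omega \left(1 - i\right)}{4}}}{4913}
  Res_{z = - \frac{17 \sqrt{2}}{4} + \frac{17 \sqrt{2} i}{4}} g(z) = \frac{4 \sqrt{2} \left(1 - i\right) e^{\frac{17 \sqrt{2} \omega \left(1 + i\right)}{4}}}{4913}
  F(ω) = 2πi·ΣRes = - \frac{8 \sqrt{2} i \pi \left(\left(1 + i\right) e^{\frac{17 \sqrt{2} \omega \left(1 - i\right)}{4}} - \left(1 - i\right) e^{\frac{17 \sqrt{2} \omega \left(1 + i\right)}{4}}\right)}{4913} = \frac{32 \pi e^{\frac{17 \sqrt{2} \omega}{4}} \cos{\left(\frac{17 \sqrt{2} \omega}{4} + \frac{\pi}{4} \right)}}{4913}

Both cases combine into a single formula in |ω|:

F(ω) = \frac{32 \pi e^{- \frac{17 \sqrt{2} \left|{\omega}\right|}{4}} \sin{\left(\frac{17 \sqrt{2} \left|{\omega}\right|}{4} + \frac{\pi}{4} \right)}}{4913}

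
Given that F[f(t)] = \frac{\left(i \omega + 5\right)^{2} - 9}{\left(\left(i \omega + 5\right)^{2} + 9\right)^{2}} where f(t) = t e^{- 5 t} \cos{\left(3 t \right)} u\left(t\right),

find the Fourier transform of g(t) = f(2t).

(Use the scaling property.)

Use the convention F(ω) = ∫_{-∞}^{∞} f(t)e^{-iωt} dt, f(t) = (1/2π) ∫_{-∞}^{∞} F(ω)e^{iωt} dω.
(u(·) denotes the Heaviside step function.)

F[g](ω) = \frac{2 \left(\left(i \omega + 10\right)^{2} - 36\right)}{\left(\left(i \omega + 10\right)^{2} + 36\right)^{2}}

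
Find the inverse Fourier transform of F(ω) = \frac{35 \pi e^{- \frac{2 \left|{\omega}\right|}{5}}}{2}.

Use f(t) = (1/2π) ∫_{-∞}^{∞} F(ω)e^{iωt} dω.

f(t) = \frac{7}{t^{2} + \frac{4}{25}}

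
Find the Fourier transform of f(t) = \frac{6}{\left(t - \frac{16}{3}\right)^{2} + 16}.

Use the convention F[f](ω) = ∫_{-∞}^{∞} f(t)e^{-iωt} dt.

F(ω) = \frac{3 \pi e^{- \frac{16 i \omega}{3} - 4 \left|{\omega}\right|}}{2}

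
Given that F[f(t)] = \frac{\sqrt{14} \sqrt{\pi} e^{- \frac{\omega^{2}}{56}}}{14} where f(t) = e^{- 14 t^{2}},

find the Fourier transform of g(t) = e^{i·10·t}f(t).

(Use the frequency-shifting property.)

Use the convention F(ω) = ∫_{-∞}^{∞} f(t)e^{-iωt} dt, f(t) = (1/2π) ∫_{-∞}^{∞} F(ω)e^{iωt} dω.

F[g](ω) = \frac{\sqrt{14} \sqrt{\pi} e^{- \frac{\left(\omega - 10\right)^{2}}{56}}}{14}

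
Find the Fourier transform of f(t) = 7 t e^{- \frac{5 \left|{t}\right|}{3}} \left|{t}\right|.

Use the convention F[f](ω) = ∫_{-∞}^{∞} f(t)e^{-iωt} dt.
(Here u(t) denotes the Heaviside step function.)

F(ω) = \frac{6804 i \omega \left(3 \omega^{2} - 25\right)}{\left(9 \omega^{2} + 25\right)^{3}}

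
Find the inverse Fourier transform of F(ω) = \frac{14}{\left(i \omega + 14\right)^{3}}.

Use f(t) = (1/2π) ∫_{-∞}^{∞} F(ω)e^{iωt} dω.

f(t) = 7 t^{2} e^{- 14 t} u\left(t\right)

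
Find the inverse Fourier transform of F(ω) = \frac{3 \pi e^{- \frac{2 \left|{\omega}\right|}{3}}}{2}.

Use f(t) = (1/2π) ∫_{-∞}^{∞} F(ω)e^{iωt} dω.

f(t) = \frac{1}{t^{2} + \frac{4}{9}}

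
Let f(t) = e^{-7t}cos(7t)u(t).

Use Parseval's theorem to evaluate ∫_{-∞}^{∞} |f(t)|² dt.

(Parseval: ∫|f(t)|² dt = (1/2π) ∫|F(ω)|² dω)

∫|f(t)|² dt = \frac{3}{56}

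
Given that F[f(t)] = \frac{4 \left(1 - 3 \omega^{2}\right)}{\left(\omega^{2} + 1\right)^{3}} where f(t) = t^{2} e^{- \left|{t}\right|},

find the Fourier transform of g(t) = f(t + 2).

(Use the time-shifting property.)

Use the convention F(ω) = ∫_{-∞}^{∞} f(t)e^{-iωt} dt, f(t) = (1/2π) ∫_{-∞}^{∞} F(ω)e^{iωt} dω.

F[g](ω) = \frac{\left(4 - 12 \omega^{2}\right) e^{2 i \omega}}{\left(\omega^{2} + 1\right)^{3}}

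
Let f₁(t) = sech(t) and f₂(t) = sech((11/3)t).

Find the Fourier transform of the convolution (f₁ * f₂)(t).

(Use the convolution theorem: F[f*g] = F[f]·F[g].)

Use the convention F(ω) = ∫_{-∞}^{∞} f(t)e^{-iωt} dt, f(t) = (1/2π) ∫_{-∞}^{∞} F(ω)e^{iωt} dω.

F[f₁*f₂](ω) = \frac{3 \pi^{2}}{11 \cosh{\left(\frac{3 \pi \omega}{22} \right)} \cosh{\left(\frac{\pi \omega}{2} \right)}}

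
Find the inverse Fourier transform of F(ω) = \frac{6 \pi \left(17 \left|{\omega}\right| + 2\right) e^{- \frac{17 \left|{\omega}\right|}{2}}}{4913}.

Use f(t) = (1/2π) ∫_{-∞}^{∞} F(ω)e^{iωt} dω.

f(t) = \frac{3}{\left(t^{2} + \frac{289}{4}\right)^{2}}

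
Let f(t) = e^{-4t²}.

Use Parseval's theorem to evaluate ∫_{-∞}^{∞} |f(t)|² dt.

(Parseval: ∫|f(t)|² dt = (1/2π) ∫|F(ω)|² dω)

∫|f(t)|² dt = \frac{\sqrt{2} \sqrt{\pi}}{4}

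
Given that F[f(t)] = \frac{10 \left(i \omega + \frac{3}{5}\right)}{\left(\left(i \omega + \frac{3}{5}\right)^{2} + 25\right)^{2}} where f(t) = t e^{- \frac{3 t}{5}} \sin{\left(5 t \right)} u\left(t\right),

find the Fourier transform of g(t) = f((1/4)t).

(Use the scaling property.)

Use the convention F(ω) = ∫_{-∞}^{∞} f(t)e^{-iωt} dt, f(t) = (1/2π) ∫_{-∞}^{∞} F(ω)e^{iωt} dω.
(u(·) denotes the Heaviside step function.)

F[g](ω) = \frac{5000 \left(20 i \omega + 3\right)}{\left(\left(20 i \omega + 3\right)^{2} + 625\right)^{2}}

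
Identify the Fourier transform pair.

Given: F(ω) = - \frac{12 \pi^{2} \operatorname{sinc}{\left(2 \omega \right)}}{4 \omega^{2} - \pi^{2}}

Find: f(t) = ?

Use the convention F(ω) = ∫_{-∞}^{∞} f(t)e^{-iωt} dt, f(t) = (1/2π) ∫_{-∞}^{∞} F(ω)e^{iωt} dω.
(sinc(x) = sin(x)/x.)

f(t) = 6 \left(\begin{cases} \frac{\cos{\left(\frac{\pi t}{2} \right)}}{2} + \frac{1}{2} & \text{for}\: \left|{t}\right| < 2 \\0 & \text{otherwise} \end{cases}\right)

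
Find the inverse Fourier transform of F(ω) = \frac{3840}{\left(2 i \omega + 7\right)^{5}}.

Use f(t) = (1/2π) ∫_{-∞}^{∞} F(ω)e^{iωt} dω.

f(t) = 5 t^{4} e^{- \frac{7 t}{2}} u\left(t\right)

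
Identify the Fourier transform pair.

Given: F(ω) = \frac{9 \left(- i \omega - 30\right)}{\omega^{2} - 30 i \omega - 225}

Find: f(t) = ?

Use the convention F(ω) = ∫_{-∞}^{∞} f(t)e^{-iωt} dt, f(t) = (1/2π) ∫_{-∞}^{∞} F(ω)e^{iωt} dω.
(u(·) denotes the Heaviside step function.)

f(t) = 9 \left(15 t + 1\right) e^{- 15 t} u\left(t\right)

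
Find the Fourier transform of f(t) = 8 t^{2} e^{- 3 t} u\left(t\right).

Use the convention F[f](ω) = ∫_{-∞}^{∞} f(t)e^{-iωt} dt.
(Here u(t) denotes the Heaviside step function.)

F(ω) = \frac{16}{\left(i \omega + 3\right)^{3}}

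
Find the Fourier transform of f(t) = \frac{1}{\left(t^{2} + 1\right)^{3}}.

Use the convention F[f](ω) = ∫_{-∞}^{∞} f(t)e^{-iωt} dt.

F(ω) = \frac{\pi \left(\omega^{2} + 3 \left|{\omega}\right| + 3\right) e^{- \left|{\omega}\right|}}{8}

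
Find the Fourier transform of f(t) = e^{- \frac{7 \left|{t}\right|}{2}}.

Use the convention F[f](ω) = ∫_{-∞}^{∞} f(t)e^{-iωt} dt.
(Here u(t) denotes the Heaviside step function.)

F(ω) = \frac{28}{4 \omega^{2} + 49}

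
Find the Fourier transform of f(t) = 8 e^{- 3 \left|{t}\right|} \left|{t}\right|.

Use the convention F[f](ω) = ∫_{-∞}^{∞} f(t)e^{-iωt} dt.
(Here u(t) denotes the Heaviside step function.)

F(ω) = \frac{16 \left(9 - \omega^{2}\right)}{\left(\omega^{2} + 9\right)^{2}}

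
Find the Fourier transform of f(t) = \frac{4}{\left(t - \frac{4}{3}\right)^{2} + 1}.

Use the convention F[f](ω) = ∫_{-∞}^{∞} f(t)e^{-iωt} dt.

F(ω) = 4 \pi e^{- \frac{4 i \omega}{3} - \left|{\omega}\right|}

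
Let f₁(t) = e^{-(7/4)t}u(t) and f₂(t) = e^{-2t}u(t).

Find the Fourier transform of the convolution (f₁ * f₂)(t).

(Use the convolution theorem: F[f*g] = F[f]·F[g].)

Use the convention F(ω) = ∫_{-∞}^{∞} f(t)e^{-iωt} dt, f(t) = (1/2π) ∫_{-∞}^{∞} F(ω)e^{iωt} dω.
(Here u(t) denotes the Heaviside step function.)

F[f₁*f₂](ω) = \frac{4}{\left(i \omega + 2\right) \left(4 i \omega + 7\right)}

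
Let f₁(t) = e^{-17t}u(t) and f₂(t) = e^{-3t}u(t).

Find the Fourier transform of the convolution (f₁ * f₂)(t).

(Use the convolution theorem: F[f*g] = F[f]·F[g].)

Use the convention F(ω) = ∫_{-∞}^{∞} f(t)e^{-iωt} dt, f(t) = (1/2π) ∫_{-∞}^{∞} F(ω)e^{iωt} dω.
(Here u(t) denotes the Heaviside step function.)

F[f₁*f₂](ω) = \frac{1}{\left(i \omega + 3\right) \left(i \omega + 17\right)}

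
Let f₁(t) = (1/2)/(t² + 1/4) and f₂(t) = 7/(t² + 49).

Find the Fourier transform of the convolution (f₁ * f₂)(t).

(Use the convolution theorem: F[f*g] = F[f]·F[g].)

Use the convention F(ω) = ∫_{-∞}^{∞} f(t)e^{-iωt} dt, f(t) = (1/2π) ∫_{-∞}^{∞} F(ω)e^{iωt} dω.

F[f₁*f₂](ω) = \pi^{2} e^{- \frac{15 \left|{\omega}\right|}{2}}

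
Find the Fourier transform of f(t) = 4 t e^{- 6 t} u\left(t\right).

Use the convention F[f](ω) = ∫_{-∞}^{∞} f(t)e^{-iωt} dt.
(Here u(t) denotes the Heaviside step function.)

F(ω) = \frac{4}{\left(i \omega + 6\right)^{2}}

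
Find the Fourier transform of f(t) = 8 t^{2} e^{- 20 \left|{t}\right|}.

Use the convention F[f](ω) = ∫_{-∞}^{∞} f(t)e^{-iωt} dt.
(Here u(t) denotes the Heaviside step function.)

F(ω) = \frac{640 \left(400 - 3 \omega^{2}\right)}{\left(\omega^{2} + 400\right)^{3}}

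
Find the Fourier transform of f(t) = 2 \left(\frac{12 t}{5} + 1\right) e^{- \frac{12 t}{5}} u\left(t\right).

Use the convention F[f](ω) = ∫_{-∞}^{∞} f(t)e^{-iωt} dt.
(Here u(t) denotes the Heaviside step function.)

F(ω) = \frac{10 \left(- 5 i \omega - 24\right)}{25 \omega^{2} - 120 i \omega - 144}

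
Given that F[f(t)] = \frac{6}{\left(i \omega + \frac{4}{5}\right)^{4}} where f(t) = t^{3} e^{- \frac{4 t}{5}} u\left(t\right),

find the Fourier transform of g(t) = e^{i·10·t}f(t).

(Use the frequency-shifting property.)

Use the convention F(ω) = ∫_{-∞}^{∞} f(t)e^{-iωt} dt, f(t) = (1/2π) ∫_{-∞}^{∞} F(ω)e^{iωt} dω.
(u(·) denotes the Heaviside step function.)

F[g](ω) = \frac{3750}{\left(5 i \left(\omega - 10\right) + 4\right)^{4}}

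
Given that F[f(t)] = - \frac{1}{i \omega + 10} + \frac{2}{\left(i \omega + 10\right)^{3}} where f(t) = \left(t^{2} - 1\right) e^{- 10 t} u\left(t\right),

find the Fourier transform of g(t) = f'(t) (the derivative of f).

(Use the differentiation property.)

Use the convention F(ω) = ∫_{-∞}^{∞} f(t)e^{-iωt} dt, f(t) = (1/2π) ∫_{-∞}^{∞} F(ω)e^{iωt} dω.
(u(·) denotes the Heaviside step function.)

F[g](ω) = \frac{i \omega \left(2 i \omega - \left(i \omega + 10\right)^{3} + 20\right)}{\left(i \omega + 10\right)^{4}}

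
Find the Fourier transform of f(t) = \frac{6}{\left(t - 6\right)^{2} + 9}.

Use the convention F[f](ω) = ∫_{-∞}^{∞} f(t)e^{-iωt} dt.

F(ω) = 2 \pi e^{- 6 i \omega - 3 \left|{\omega}\right|}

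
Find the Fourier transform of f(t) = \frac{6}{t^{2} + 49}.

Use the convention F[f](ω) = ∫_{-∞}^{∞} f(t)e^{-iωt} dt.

F(ω) = \frac{6 \pi e^{- 7 \left|{\omega}\right|}}{7}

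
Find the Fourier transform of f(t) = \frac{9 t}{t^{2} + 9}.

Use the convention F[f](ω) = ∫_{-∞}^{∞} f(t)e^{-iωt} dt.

F(ω) = - 9 i \pi e^{- 3 \left|{\omega}\right|} \operatorname{sign}{\left(\omega \right)}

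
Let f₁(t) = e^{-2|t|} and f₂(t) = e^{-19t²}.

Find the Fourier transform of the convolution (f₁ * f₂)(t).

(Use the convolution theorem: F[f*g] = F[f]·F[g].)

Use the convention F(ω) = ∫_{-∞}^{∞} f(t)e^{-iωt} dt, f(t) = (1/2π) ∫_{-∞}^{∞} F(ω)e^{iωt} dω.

F[f₁*f₂](ω) = \frac{4 \sqrt{19} \sqrt{\pi} e^{- \frac{\omega^{2}}{76}}}{19 \left(\omega^{2} + 4\right)}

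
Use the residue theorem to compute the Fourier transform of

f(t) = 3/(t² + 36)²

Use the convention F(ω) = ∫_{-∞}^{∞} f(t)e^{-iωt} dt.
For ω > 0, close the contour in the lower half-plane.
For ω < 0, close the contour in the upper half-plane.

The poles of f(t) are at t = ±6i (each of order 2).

Let g(z) = f(z)e^{-iωz}; for large |z| the factor e^{-iωz} decays in the lower half-plane when ω > 0 and in the upper half-plane when ω < 0.

Case ω > 0 (lower half-plane, clockwise contour ⇒ F(ω) = -2πi·ΣRes):
  Res_{z = - 6 i} g(z) = \frac{i \left(6 \omega + 1\right) e^{- 6 \omega}}{288} (pole of order 2)
  F(ω) = -2πi·ΣRes = \frac{\pi \left(6 \omega + 1\right) e^{- 6 \omega}}{144}

Case ω < 0 (upper half-plane, counterclockwise contour ⇒ F(ω) = +2πi·ΣRes):
  Res_{z = 6 i} g(z) = \frac{i \left(6 \omega - 1\right) e^{6 \omega}}{288} (pole of order 2)
  F(ω) = 2πi·ΣRes = \frac{\pi \left(1 - 6 \omega\right) e^{6 \omega}}{144}

Both cases combine into a single formula in |ω|:

F(ω) = \frac{\pi \left(6 \left|{\omega}\right| + 1\right) e^{- 6 \left|{\omega}\right|}}{144}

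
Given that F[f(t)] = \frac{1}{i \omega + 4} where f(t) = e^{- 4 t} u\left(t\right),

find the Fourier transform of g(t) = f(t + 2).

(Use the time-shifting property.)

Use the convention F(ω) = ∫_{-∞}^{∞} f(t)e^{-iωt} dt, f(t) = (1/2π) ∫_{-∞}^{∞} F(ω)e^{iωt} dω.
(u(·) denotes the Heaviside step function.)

F[g](ω) = \frac{e^{2 i \omega}}{i \omega + 4}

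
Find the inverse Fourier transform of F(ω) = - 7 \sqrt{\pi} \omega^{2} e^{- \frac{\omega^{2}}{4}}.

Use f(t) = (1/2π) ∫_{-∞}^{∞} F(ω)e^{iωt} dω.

f(t) = 7 \left(4 t^{2} - 2\right) e^{- t^{2}}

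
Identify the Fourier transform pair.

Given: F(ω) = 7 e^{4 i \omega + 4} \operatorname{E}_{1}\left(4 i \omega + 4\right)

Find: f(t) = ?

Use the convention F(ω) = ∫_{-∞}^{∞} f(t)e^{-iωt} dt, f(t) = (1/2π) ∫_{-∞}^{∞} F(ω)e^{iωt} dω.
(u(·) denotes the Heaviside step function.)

f(t) = \frac{7 e^{- t} u\left(t\right)}{t + 4}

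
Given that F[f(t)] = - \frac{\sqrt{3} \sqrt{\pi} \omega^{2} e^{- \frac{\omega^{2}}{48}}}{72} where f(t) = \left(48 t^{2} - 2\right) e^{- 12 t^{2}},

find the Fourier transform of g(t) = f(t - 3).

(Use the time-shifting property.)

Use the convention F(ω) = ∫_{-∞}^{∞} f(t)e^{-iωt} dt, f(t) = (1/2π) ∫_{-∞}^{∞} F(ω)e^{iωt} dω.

F[g](ω) = - \frac{\sqrt{3} \sqrt{\pi} \omega^{2} e^{- \frac{\omega \left(\omega + 144 i\right)}{48}}}{72}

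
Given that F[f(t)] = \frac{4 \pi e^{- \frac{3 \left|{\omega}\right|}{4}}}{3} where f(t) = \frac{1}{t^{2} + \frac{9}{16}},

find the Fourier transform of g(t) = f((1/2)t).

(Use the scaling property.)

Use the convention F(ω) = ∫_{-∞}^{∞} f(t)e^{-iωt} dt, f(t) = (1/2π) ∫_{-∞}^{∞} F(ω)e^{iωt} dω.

F[g](ω) = \frac{8 \pi e^{- \frac{3 \left|{\omega}\right|}{2}}}{3}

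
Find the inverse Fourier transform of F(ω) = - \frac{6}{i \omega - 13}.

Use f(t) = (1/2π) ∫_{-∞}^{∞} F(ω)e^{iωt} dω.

f(t) = 6 e^{13 t} u\left(- t\right)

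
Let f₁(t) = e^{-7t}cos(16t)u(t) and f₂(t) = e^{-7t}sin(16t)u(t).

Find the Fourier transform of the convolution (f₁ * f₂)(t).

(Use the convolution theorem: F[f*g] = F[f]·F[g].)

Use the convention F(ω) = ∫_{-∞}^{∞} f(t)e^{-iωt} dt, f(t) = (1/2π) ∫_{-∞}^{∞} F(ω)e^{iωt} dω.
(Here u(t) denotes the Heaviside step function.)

F[f₁*f₂](ω) = \frac{16 \left(i \omega + 7\right)}{\left(\left(i \omega + 7\right)^{2} + 256\right)^{2}}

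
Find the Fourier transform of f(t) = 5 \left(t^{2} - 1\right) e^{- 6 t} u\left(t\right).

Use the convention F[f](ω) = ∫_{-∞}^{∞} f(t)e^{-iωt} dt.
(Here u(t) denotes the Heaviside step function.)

F(ω) = \frac{5 \left(2 i \omega - \left(i \omega + 6\right)^{3} + 12\right)}{\left(i \omega + 6\right)^{4}}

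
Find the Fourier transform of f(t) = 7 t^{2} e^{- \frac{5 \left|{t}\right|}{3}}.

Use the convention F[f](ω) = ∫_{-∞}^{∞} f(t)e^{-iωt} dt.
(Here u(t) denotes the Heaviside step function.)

F(ω) = \frac{3780 \left(25 - 27 \omega^{2}\right)}{\left(9 \omega^{2} + 25\right)^{3}}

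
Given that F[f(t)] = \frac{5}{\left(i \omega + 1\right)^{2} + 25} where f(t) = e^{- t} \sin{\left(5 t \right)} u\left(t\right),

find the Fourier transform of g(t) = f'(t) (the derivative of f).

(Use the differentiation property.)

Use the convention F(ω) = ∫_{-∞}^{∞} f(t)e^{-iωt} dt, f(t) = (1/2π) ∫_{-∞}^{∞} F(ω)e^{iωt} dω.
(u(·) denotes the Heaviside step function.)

F[g](ω) = \frac{5 i \omega}{\left(i \omega + 1\right)^{2} + 25}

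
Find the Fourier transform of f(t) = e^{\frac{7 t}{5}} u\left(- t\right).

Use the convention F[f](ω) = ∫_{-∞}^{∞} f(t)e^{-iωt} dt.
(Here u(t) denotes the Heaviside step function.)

F(ω) = - \frac{5}{5 i \omega - 7}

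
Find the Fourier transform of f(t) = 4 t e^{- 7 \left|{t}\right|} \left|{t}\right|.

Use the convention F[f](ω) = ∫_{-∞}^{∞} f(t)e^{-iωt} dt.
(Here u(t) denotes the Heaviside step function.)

F(ω) = \frac{16 i \omega \left(\omega^{2} - 147\right)}{\left(\omega^{2} + 49\right)^{3}}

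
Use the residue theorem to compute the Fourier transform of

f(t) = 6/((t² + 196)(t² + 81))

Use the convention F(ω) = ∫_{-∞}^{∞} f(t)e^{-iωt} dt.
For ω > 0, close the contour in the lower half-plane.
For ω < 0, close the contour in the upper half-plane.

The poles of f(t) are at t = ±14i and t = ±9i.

Let g(z) = f(z)e^{-iωz}; for large |z| the factor e^{-iωz} decays in the lower half-plane when ω > 0 and in the upper half-plane when ω < 0.

Case ω > 0 (lower half-plane, clockwise contour ⇒ F(ω) = -2πi·ΣRes):
  Res_{z = - 14 i} g(z) = - \frac{3 i e^{- 14 \omega}}{1610}
  Res_{z = - 9 i} g(z) = \frac{i e^{- 9 \omega}}{345}
  F(ω) = -2πi·ΣRes = \frac{\pi \left(14 e^{5 \omega} - 9\right) e^{- 14 \omega}}{2415}

Case ω < 0 (upper half-plane, counterclockwise contour ⇒ F(ω) = +2πi·ΣRes):
  Res_{z = 14 i} g(z) = \frac{3 i e^{14 \omega}}{1610}
  Res_{z = 9 i} g(z) = - \frac{i e^{9 \omega}}{345}
  F(ω) = 2πi·ΣRes = \frac{\pi \left(14 - 9 e^{5 \omega}\right) e^{9 \omega}}{2415}

Both cases combine into a single formula in |ω|:

F(ω) = \frac{\pi \left(14 e^{5 \left|{\omega}\right|} - 9\right) e^{- 14 \left|{\omega}\right|}}{2415}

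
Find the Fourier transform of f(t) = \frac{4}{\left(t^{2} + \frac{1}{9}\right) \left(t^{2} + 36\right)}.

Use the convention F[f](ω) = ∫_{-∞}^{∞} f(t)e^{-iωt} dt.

F(ω) = - \frac{6 \pi e^{- 6 \left|{\omega}\right|}}{323} + \frac{108 \pi e^{- \frac{\left|{\omega}\right|}{3}}}{323}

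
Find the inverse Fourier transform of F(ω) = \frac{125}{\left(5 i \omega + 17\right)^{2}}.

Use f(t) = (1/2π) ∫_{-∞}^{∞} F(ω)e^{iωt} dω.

f(t) = 5 t e^{- \frac{17 t}{5}} u\left(t\right)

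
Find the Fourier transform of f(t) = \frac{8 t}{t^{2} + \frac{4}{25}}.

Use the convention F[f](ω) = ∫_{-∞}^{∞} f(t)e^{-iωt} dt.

F(ω) = - 8 i \pi e^{- \frac{2 \left|{\omega}\right|}{5}} \operatorname{sign}{\left(\omega \right)}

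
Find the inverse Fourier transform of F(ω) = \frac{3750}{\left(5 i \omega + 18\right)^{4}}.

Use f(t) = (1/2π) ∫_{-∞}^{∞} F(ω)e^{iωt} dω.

f(t) = t^{3} e^{- \frac{18 t}{5}} u\left(t\right)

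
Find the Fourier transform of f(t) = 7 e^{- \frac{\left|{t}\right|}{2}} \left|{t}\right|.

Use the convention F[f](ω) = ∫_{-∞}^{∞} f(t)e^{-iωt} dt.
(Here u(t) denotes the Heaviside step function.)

F(ω) = \frac{56 \left(1 - 4 \omega^{2}\right)}{\left(4 \omega^{2} + 1\right)^{2}}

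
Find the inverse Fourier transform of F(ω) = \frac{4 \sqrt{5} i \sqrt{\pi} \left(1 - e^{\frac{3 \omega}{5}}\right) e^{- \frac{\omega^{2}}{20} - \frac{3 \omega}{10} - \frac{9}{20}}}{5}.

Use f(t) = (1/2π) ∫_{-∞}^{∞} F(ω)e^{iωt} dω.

f(t) = 8 e^{- 5 t^{2}} \sin{\left(3 t \right)}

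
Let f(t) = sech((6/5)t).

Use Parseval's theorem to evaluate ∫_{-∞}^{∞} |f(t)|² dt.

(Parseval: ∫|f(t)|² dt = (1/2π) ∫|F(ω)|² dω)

∫|f(t)|² dt = \frac{5}{3}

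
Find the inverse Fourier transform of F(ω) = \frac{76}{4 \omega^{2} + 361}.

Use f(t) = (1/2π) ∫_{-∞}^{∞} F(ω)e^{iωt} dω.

f(t) = e^{- \frac{19 \left|{t}\right|}{2}}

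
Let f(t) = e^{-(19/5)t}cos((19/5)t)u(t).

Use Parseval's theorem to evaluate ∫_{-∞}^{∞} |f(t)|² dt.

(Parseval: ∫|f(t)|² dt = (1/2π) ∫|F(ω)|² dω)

∫|f(t)|² dt = \frac{15}{152}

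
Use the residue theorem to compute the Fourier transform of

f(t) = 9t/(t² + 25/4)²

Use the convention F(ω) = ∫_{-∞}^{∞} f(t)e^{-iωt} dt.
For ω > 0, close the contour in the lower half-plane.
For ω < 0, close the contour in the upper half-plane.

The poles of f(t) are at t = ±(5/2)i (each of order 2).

Let g(z) = f(z)e^{-iωz}; for large |z| the factor e^{-iωz} decays in the lower half-plane when ω > 0 and in the upper half-plane when ω < 0.

Case ω > 0 (lower half-plane, clockwise contour ⇒ F(ω) = -2πi·ΣRes):
  Res_{z = - \frac{5 i}{2}} g(z) = \frac{9 \omega e^{- \frac{5 \omega}{2}}}{10} (pole of order 2)
  F(ω) = -2πi·ΣRes = - \frac{9 i \pi \omega e^{- \frac{5 \omega}{2}}}{5}

Case ω < 0 (upper half-plane, counterclockwise contour ⇒ F(ω) = +2πi·ΣRes):
  Res_{z = \frac{5 i}{2}} g(z) = - \frac{9 \omega e^{\frac{5 \omega}{2}}}{10} (pole of order 2)
  F(ω) = 2πi·ΣRes = - \frac{9 i \pi \omega e^{\frac{5 \omega}{2}}}{5}

Both cases combine into a single formula in |ω|:

F(ω) = - \frac{9 i \pi \omega e^{- \frac{5 \left|{\omega}\right|}{2}}}{5}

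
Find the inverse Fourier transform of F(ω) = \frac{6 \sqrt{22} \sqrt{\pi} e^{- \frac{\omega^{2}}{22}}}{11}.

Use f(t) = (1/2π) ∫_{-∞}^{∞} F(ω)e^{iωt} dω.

f(t) = 6 e^{- \frac{11 t^{2}}{2}}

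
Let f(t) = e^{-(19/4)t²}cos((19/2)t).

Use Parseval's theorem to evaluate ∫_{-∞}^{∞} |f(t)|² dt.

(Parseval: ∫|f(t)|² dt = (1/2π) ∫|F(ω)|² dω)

∫|f(t)|² dt = \frac{\sqrt{38} \sqrt{\pi} \left(1 + e^{\frac{19}{2}}\right)}{38 e^{\frac{19}{2}}}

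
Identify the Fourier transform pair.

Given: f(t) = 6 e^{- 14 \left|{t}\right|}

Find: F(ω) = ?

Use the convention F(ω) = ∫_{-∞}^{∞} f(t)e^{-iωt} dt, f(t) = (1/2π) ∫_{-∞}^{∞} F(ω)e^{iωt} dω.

F(ω) = \frac{168}{\omega^{2} + 196}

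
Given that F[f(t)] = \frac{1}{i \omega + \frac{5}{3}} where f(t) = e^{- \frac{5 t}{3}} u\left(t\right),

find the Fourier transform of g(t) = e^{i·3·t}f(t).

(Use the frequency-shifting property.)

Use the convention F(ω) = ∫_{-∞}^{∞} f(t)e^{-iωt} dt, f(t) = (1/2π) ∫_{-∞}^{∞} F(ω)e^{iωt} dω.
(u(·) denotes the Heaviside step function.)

F[g](ω) = \frac{3}{3 i \left(\omega - 3\right) + 5}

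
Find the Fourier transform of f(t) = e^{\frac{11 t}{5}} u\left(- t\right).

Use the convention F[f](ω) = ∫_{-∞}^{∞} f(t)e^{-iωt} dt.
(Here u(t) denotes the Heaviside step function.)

F(ω) = - \frac{5}{5 i \omega - 11}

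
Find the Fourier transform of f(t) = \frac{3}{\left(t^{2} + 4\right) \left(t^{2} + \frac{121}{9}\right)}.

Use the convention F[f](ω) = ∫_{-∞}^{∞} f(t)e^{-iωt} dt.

F(ω) = \frac{27 \pi e^{- 2 \left|{\omega}\right|}}{170} - \frac{81 \pi e^{- \frac{11 \left|{\omega}\right|}{3}}}{935}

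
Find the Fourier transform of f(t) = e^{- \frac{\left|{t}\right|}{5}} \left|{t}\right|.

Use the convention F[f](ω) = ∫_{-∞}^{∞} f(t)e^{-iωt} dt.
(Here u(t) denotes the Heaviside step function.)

F(ω) = \frac{50 \left(1 - 25 \omega^{2}\right)}{\left(25 \omega^{2} + 1\right)^{2}}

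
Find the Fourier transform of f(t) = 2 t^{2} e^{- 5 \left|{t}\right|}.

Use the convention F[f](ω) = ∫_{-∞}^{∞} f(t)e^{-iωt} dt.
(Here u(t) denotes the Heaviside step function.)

F(ω) = \frac{40 \left(25 - 3 \omega^{2}\right)}{\left(\omega^{2} + 25\right)^{3}}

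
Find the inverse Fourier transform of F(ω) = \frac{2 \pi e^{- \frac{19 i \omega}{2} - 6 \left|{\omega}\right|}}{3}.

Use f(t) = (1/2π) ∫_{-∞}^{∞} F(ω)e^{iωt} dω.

f(t) = \frac{4}{\left(t - \frac{19}{2}\right)^{2} + 36}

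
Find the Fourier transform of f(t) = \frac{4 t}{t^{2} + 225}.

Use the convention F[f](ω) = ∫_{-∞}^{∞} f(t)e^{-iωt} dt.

F(ω) = - 4 i \pi e^{- 15 \left|{\omega}\right|} \operatorname{sign}{\left(\omega \right)}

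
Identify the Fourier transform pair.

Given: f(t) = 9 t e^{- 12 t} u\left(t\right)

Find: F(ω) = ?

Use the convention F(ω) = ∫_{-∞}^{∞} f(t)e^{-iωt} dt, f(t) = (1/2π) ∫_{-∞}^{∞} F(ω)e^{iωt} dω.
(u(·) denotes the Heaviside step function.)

F(ω) = \frac{9}{\left(i \omega + 12\right)^{2}}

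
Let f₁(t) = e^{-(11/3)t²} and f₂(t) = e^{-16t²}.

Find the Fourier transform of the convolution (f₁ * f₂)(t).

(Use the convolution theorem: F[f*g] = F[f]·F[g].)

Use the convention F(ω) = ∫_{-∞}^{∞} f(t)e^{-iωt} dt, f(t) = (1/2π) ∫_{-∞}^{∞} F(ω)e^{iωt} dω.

F[f₁*f₂](ω) = \frac{\sqrt{33} \pi e^{- \frac{59 \omega^{2}}{704}}}{44}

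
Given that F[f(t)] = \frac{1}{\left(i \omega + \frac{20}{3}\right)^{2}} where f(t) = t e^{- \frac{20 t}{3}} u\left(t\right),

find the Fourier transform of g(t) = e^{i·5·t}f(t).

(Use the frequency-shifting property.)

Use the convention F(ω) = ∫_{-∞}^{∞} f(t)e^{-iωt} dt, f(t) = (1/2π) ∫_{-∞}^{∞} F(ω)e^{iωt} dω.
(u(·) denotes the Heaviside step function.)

F[g](ω) = \frac{9}{\left(3 i \left(\omega - 5\right) + 20\right)^{2}}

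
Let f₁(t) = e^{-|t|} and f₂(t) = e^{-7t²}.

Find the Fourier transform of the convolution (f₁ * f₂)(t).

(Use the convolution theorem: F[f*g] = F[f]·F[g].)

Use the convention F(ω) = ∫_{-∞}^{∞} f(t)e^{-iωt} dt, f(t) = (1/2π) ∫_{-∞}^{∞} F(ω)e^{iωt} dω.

F[f₁*f₂](ω) = \frac{2 \sqrt{7} \sqrt{\pi} e^{- \frac{\omega^{2}}{28}}}{7 \left(\omega^{2} + 1\right)}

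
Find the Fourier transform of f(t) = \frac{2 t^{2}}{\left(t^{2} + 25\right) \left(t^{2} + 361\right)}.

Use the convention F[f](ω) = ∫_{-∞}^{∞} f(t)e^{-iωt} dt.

F(ω) = \frac{\pi \left(19 - 5 e^{14 \left|{\omega}\right|}\right) e^{- 19 \left|{\omega}\right|}}{168}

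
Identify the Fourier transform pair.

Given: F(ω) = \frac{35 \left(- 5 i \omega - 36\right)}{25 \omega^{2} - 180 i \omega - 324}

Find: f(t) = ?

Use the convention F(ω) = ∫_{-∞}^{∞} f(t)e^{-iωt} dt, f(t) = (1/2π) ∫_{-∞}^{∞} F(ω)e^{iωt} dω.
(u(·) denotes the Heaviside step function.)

f(t) = 7 \left(\frac{18 t}{5} + 1\right) e^{- \frac{18 t}{5}} u\left(t\right)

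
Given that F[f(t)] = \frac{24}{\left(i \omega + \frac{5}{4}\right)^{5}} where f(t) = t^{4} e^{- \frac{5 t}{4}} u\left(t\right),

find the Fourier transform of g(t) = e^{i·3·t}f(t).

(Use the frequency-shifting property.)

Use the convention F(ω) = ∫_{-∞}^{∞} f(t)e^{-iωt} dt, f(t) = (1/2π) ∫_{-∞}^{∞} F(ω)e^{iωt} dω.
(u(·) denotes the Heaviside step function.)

F[g](ω) = \frac{24576}{\left(4 i \left(\omega - 3\right) + 5\right)^{5}}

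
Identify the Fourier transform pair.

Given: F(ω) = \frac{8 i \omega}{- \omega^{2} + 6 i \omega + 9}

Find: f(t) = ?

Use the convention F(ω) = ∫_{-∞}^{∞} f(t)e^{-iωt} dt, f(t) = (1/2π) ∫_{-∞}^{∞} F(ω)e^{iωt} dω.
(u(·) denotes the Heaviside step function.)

f(t) = 8 \left(1 - 3 t\right) e^{- 3 t} u\left(t\right)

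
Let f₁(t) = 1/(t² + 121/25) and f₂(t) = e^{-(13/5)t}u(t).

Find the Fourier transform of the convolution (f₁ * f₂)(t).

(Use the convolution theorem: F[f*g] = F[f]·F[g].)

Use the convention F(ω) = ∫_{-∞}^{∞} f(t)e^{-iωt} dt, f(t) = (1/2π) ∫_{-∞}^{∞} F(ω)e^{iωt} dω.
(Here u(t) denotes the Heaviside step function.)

F[f₁*f₂](ω) = \frac{25 \pi e^{- \frac{11 \left|{\omega}\right|}{5}}}{11 \left(5 i \omega + 13\right)}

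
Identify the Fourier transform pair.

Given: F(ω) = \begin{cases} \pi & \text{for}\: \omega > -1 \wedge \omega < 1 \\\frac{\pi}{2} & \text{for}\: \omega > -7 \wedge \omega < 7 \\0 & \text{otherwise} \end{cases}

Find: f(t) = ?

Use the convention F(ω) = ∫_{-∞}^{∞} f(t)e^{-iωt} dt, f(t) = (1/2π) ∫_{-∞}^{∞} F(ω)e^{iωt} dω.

f(t) = \frac{\sin{\left(4 t \right)} \cos{\left(3 t \right)}}{t}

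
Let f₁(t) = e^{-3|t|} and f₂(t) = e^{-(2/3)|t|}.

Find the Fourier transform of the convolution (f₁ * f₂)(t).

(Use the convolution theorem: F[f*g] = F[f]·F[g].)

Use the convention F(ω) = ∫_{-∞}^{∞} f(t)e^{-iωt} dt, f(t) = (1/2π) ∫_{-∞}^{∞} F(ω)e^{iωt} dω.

F[f₁*f₂](ω) = \frac{72}{\left(\omega^{2} + 9\right) \left(9 \omega^{2} + 4\right)}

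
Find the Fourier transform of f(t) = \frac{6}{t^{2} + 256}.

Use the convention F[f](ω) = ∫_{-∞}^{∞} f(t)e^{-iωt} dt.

F(ω) = \frac{3 \pi e^{- 16 \left|{\omega}\right|}}{8}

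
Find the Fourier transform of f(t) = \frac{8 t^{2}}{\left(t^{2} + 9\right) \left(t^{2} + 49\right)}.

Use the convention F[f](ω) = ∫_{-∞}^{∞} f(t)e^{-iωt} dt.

F(ω) = \frac{\pi \left(7 - 3 e^{4 \left|{\omega}\right|}\right) e^{- 7 \left|{\omega}\right|}}{5}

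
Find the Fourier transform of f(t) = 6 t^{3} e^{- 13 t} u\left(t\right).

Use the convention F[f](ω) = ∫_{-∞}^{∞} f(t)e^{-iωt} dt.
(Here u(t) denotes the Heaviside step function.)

F(ω) = \frac{36}{\left(i \omega + 13\right)^{4}}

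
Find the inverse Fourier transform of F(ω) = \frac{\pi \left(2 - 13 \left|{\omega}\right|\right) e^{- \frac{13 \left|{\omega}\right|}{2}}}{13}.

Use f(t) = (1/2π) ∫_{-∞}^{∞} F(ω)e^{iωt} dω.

f(t) = \frac{2 t^{2}}{\left(t^{2} + \frac{169}{4}\right)^{2}}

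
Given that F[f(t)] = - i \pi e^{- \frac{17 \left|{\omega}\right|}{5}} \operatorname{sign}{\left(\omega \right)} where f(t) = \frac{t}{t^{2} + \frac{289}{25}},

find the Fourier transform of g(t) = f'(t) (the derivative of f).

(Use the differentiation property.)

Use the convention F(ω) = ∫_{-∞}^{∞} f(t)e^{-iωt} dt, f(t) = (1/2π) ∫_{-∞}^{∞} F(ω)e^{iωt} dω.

F[g](ω) = \pi \omega e^{- \frac{17 \left|{\omega}\right|}{5}} \operatorname{sign}{\left(\omega \right)}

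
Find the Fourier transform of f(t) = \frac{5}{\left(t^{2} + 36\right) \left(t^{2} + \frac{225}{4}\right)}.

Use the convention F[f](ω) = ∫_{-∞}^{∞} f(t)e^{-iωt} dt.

F(ω) = \frac{10 \pi e^{- 6 \left|{\omega}\right|}}{243} - \frac{8 \pi e^{- \frac{15 \left|{\omega}\right|}{2}}}{243}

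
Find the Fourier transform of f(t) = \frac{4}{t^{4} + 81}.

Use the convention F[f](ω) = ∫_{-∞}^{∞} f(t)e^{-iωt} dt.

F(ω) = \frac{4 \pi e^{- \frac{3 \sqrt{2} \left|{\omega}\right|}{2}} \sin{\left(\frac{3 \sqrt{2} \left|{\omega}\right|}{2} + \frac{\pi}{4} \right)}}{27}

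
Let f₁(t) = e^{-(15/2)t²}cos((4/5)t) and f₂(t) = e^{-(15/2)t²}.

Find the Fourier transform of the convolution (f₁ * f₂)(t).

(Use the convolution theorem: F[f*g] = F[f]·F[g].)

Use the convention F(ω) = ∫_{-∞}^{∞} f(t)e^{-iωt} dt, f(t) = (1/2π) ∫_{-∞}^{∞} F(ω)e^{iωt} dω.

F[f₁*f₂](ω) = \frac{\pi \left(e^{\frac{8 \omega}{75}} + 1\right) e^{- \frac{\omega^{2}}{15} - \frac{4 \omega}{75} - \frac{8}{375}}}{15}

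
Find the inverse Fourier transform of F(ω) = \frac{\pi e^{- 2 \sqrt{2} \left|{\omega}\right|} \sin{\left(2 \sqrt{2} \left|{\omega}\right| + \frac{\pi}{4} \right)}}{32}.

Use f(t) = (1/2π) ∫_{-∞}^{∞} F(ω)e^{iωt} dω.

f(t) = \frac{2}{t^{4} + 256}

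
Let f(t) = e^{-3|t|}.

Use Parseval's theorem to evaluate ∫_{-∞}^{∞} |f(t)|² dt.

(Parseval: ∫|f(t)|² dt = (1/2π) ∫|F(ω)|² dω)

∫|f(t)|² dt = \frac{1}{3}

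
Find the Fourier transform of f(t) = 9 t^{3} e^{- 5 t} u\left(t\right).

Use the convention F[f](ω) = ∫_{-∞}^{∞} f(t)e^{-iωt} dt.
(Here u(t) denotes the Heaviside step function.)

F(ω) = \frac{54}{\left(i \omega + 5\right)^{4}}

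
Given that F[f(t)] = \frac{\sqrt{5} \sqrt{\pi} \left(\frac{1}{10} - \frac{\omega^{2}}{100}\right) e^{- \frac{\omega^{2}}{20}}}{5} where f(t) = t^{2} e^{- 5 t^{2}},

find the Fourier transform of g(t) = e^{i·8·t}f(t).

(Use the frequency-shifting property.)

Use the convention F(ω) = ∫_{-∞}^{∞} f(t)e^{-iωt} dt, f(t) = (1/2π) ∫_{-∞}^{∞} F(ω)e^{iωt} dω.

F[g](ω) = \frac{\sqrt{5} \sqrt{\pi} \left(10 - \left(\omega - 8\right)^{2}\right) e^{- \frac{\left(\omega - 8\right)^{2}}{20}}}{500}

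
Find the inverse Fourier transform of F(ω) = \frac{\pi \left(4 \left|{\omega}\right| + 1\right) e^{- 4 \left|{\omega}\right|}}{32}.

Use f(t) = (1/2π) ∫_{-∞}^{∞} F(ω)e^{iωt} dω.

f(t) = \frac{4}{\left(t^{2} + 16\right)^{2}}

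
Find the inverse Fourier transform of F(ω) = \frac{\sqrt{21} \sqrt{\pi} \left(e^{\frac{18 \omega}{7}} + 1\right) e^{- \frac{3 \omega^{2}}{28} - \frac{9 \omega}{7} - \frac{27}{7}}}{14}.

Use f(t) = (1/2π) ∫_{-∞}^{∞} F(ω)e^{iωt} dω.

f(t) = e^{- \frac{7 t^{2}}{3}} \cos{\left(6 t \right)}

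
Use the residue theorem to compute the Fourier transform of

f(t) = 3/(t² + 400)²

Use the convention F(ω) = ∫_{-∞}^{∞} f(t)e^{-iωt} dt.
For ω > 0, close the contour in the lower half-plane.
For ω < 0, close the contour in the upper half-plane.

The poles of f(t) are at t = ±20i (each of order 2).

Let g(z) = f(z)e^{-iωz}; for large |z| the factor e^{-iωz} decays in the lower half-plane when ω > 0 and in the upper half-plane when ω < 0.

Case ω > 0 (lower half-plane, clockwise contour ⇒ F(ω) = -2πi·ΣRes):
  Res_{z = - 20 i} g(z) = \frac{3 i \left(20 \omega + 1\right) e^{- 20 \omega}}{32000} (pole of order 2)
  F(ω) = -2πi·ΣRes = \frac{3 \pi \left(20 \omega + 1\right) e^{- 20 \omega}}{16000}

Case ω < 0 (upper half-plane, counterclockwise contour ⇒ F(ω) = +2πi·ΣRes):
  Res_{z = 20 i} g(z) = \frac{3 i \left(20 \omega - 1\right) e^{20 \omega}}{32000} (pole of order 2)
  F(ω) = 2πi·ΣRes = \frac{3 \pi \left(1 - 20 \omega\right) e^{20 \omega}}{16000}

Both cases combine into a single formula in |ω|:

F(ω) = \frac{3 \pi \left(20 \left|{\omega}\right| + 1\right) e^{- 20 \left|{\omega}\right|}}{16000}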